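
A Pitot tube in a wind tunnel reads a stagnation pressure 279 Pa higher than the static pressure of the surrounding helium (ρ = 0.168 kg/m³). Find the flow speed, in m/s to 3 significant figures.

v = 57.6 m/s

The dynamic pressure equals the rise in static pressure at the stagnation point: ΔP = ½ρv².
v = √(2ΔP/ρ) = √(2·279/0.168) = 57.6 m/s.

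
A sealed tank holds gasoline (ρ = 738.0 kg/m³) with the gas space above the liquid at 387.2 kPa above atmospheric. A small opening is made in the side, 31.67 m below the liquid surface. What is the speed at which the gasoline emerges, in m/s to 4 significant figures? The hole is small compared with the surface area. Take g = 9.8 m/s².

v ≈ 40.87 m/s

Take point 1 at the surface (v₁ ≈ 0) and point 2 at the hole (at atmospheric pressure). Bernoulli: P₁ + ρg h = P_atm + ½ρv₂².
With P₁ − P_atm = 387200 Pa, v₂ = √(2gh + 2ΔP/ρ) = √(2·9.8·31.67 + 2·387200/738.0) = 40.87 m/s.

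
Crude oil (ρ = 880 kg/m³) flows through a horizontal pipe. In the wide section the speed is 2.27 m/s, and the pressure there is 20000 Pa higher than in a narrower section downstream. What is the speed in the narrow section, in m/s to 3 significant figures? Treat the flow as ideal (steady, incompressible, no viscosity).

v₂ ≈ 7.11 m/s

Along the level pipe P + ½ρv² is conserved, hence v₂² = v₁² + 2(P₁ − P₂)/ρ.
v₂ = √(2.27² + 2·20000/880) = √(5.15 + 45.5) = 7.11 m/s.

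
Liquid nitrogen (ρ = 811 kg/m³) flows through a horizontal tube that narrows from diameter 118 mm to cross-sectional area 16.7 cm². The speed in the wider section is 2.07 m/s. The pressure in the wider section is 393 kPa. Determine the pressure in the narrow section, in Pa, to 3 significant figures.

P₂ ≈ 320000 Pa

The volume flow rate is constant, so v₂ = (A₁/A₂)v₁ = (109/16.7)·2.07 = 13.6 m/s.
Bernoulli (h₁ = h₂): P₁ − P₂ = ½ρ(v₂² − v₁²).
P₂ = P₁ − ½ρ(v₂² − v₁²) = 393000 − ½·811·(13.6² − 2.07²) = 393000 − 72800 = 320000 Pa.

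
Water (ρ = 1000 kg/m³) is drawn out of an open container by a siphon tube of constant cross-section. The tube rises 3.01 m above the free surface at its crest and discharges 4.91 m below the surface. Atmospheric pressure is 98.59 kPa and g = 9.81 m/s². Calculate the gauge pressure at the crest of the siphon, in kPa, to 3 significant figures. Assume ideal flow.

From the surface to the outlet (both open to atmosphere, surface at rest): v = √(2g·h_out) = √(2·9.81·4.91) = 9.81 m/s.
With constant cross-section the crest speed equals v; applying Bernoulli from the surface up to the crest, P_top = P_atm − ½ρv² − ρg·h_top.
P_top = 98590 − ½·1000·9.81² − 1000·9.81·3.01 = 20900 Pa. So P_gauge = P_top − P_atm = -77700 Pa.

P_gauge ≈ -77.7 kPa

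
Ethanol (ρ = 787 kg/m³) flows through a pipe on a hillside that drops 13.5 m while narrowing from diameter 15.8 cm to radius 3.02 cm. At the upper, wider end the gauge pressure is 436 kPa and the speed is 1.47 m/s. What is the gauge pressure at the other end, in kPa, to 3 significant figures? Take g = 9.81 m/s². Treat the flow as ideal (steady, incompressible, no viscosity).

P₂ ≈ 501 kPa

Mass conservation (A₁v₁ = A₂v₂) gives v₂ = 1.47 × 196/28.7 = 10.1 m/s.
Bernoulli: P₁ + ½ρv₁² + ρg h₁ = P₂ + ½ρv₂² + ρg h₂, so P₂ = P₁ + ½ρ(v₁² − v₂²) − ρg(h₂ − h₁).
P₂ = 436000 + ½·787·(1.47² − 10.1²) − 787·9.81·(−13.5) = 436000 + (-39000) − (-104000) = 501000 Pa.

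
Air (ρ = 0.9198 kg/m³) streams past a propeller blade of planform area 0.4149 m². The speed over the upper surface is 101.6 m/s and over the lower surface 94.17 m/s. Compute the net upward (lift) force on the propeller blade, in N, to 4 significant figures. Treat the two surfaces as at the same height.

F = 277.6 N

From P + ½ρv² = const at equal height, P_low − P_up = ½ρ(v_up² − v_low²).
ΔP = ½·0.9198·(101.6² − 94.17²) = 669.0 Pa.
Lift = ΔP · A = 669.0 × 0.4149 = 277.6 N.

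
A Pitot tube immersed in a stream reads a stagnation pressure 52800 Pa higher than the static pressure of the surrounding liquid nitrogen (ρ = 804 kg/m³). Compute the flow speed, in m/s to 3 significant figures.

v = 11.5 m/s

Bernoulli between the free stream and the stagnation point: ½ρv² = P_stag − P_static.
v = √(2ΔP/ρ) = √(2·52800/804) = 11.5 m/s.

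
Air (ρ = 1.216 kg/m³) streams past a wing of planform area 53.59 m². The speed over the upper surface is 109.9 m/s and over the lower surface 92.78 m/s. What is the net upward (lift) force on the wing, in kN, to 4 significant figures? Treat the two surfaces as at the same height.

With equal heights on the two surfaces, Bernoulli gives P_lower − P_upper = ½ρ(v_upper² − v_lower²).
ΔP = ½·1.216·(109.9² − 92.78²) = 2110 Pa.
Lift = ΔP · A = 2110 × 53.59 = 113100 N.

113.1 kN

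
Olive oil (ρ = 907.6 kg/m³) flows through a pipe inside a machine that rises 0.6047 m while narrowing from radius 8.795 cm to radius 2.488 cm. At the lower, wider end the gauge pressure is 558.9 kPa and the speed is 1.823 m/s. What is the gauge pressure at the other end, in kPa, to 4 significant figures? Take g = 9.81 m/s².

By continuity, v₂ = v₁·A₁/A₂ = 1.823·(243.0/19.45) = 22.78 m/s.
Applying Bernoulli between the two ends and solving for P₂: P₂ = P₁ + ½ρ(v₁² − v₂²) − ρgΔh.
P₂ = 558900 + ½·907.6·(1.823² − 22.78²) − 907.6·9.81·(+0.6047) = 558900 + (-234000) − (5384) = 319500 Pa.

319.5 kPa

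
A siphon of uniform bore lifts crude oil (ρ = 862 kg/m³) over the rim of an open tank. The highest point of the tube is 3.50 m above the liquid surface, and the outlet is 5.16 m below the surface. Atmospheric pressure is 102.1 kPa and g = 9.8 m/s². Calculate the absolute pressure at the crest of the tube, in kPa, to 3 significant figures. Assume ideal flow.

P_top ≈ 28.9 kPa

Bernoulli surface→outlet gives ½v² = g·h_out, so v = √(2·9.8·5.16) = 10.1 m/s.
The bore is uniform, so the speed at the crest is the same v. Bernoulli surface→crest: P_atm = P_top + ½ρv² + ρg·h_top.
P_top = 102100 − ½·862·10.1² − 862·9.8·3.50 = 28900 Pa.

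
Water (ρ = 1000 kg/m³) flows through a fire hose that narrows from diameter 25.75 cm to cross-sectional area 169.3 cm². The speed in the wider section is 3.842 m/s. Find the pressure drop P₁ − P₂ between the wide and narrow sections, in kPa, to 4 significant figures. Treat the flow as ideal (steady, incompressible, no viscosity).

ΔP ≈ 62.45 kPa

By continuity, v₂ = v₁·A₁/A₂ = 3.842·(520.8/169.3) = 11.82 m/s.
The pipe is horizontal, so Bernoulli reduces to P₁ + ½ρv₁² = P₂ + ½ρv₂².
P₁ − P₂ = ½·1000·(11.82² − 3.842²) = ½·1000·124.9 = 62450 Pa.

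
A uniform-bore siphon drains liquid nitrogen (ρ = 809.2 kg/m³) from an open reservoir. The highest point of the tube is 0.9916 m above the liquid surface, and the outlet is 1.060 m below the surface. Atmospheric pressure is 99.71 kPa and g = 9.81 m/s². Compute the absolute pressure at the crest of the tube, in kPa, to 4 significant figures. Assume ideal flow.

The outlet speed comes from Torricelli: v = √(2g·1.060) = 4.560 m/s.
Continuity keeps v the same throughout the tube; from surface to crest, P_atm + 0 = P_top + ½ρv² + ρg·h_top.
P_top = 99710 − ½·809.2·4.560² − 809.2·9.81·0.9916 = 83420 Pa.

P_top = 83.42 kPa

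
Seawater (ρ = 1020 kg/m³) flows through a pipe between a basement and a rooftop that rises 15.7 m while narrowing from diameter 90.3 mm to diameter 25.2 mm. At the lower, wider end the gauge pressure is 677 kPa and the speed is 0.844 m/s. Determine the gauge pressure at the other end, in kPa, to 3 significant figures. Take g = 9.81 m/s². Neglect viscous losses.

Mass conservation (A₁v₁ = A₂v₂) gives v₂ = 0.844 × 64.0/4.99 = 10.8 m/s.
Bernoulli: P₁ + ½ρv₁² + ρg h₁ = P₂ + ½ρv₂² + ρg h₂, so P₂ = P₁ + ½ρ(v₁² − v₂²) − ρg(h₂ − h₁).
P₂ = 677000 + ½·1020·(0.844² − 10.8²) − 1020·9.81·(+15.7) = 677000 + (-59500) − (157000) = 460000 Pa.

P₂ ≈ 460 kPa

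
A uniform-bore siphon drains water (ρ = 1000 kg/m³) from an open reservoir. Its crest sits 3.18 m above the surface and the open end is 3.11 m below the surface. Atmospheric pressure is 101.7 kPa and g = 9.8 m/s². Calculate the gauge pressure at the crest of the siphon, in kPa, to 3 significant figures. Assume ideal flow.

-61.6 kPa

The outlet speed comes from Torricelli: v = √(2g·3.11) = 7.81 m/s.
Continuity keeps v the same throughout the tube; from surface to crest, P_atm + 0 = P_top + ½ρv² + ρg·h_top.
P_top = 101700 − ½·1000·7.81² − 1000·9.8·3.18 = 40100 Pa. So P_gauge = P_top − P_atm = -61600 Pa.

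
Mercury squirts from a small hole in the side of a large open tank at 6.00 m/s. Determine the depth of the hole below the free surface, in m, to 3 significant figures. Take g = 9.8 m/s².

Inverting v = √(2gh) gives h = v² / 2g.
h = 6.00²/(2·9.8) = 36.0/19.60 = 1.84 m.

h ≈ 1.84 m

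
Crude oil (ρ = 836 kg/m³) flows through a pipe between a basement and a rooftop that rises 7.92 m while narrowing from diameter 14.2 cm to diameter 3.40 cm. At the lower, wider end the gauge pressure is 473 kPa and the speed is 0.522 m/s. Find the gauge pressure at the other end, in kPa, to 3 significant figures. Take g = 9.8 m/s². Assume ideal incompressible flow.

P₂ ≈ 374 kPa

By continuity, v₂ = v₁·A₁/A₂ = 0.522·(158/9.08) = 9.11 m/s.
Applying Bernoulli between the two ends and solving for P₂: P₂ = P₁ + ½ρ(v₁² − v₂²) − ρgΔh.
P₂ = 473000 + ½·836·(0.522² − 9.11²) − 836·9.8·(+7.92) = 473000 + (-34500) − (64900) = 374000 Pa.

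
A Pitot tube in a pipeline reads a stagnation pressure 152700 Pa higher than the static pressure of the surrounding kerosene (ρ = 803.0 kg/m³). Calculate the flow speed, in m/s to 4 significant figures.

Bernoulli between the free stream and the stagnation point: ½ρv² = P_stag − P_static.
v = √(2ΔP/ρ) = √(2·152700/803.0) = 19.50 m/s.

v ≈ 19.50 m/s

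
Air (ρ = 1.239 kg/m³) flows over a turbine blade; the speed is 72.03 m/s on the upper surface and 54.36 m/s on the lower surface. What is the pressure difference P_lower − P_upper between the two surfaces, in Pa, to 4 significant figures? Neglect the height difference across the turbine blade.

The pressure is lower where the speed is higher: ΔP = ½ρ(v_up² − v_low²).
ΔP = ½·1.239·(72.03² − 54.36²) = 1384 Pa.

1384 Pa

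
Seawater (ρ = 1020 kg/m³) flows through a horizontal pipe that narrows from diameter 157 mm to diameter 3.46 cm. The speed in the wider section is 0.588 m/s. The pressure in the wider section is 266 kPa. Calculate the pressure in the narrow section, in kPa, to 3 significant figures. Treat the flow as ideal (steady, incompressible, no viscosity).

By continuity, v₂ = v₁·A₁/A₂ = 0.588·(194/9.40) = 12.1 m/s.
Bernoulli (h₁ = h₂): P₁ − P₂ = ½ρ(v₂² − v₁²).
P₂ = P₁ − ½ρ(v₂² − v₁²) = 266000 − ½·1020·(12.1² − 0.588²) = 266000 − 74600 = 191000 Pa.

P₂ = 191 kPa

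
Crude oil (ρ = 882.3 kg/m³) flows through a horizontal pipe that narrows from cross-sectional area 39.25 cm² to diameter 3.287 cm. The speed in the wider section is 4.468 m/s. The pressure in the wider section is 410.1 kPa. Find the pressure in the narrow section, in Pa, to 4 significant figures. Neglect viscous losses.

Mass conservation (A₁v₁ = A₂v₂) gives v₂ = 4.468 × 39.25/8.486 = 20.67 m/s.
Bernoulli (h₁ = h₂): P₁ − P₂ = ½ρ(v₂² − v₁²).
P₂ = P₁ − ½ρ(v₂² − v₁²) = 410100 − ½·882.3·(20.67² − 4.468²) = 410100 − 179600 = 230500 Pa.

P₂ ≈ 230500 Pa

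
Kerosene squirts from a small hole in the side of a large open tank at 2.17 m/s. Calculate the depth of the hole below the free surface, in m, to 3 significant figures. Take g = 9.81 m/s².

h = 0.240 m

For a small hole in a large open tank, ½v² = gh, giving h = v²/(2g).
h = 2.17²/(2·9.81) = 4.71/19.62 = 0.240 m.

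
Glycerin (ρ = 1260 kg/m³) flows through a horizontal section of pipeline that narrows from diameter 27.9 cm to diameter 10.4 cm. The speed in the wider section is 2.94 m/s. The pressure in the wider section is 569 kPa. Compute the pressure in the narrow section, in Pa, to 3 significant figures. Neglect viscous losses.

By continuity, v₂ = v₁·A₁/A₂ = 2.94·(611/84.9) = 21.2 m/s.
With no height change, Bernoulli's equation is P₁ + ½ρv₁² = P₂ + ½ρv₂².
P₂ = P₁ − ½ρ(v₂² − v₁²) = 569000 − ½·1260·(21.2² − 2.94²) = 569000 − 277000 = 292000 Pa.

292000 Pa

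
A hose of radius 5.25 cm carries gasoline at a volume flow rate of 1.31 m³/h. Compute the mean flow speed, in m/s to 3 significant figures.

v ≈ 0.0420 m/s

Q = 1.31 m³/h = 0.000364 m³/s.
v = Q/A = 0.000364 / 0.00866 = 0.0420 m/s.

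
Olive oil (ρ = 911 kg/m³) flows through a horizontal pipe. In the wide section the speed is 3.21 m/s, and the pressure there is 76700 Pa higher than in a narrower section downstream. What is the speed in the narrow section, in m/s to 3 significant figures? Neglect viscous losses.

With h₁ = h₂, rearranging Bernoulli gives v₂ = √(v₁² + 2ΔP/ρ).
v₂ = √(3.21² + 2·76700/911) = √(10.3 + 168) = 13.4 m/s.

13.4 m/s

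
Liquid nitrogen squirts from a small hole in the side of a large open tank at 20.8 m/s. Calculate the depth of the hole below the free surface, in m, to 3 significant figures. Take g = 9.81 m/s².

Inverting v = √(2gh) gives h = v² / 2g.
h = 20.8²/(2·9.81) = 433/19.62 = 22.1 m.

22.1 m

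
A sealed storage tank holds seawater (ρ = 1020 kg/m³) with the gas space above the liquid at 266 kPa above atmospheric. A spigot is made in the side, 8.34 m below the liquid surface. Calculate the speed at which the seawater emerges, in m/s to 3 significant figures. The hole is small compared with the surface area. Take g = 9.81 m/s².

v = 26.2 m/s

Take point 1 at the surface (v₁ ≈ 0) and point 2 at the hole (at atmospheric pressure). Bernoulli: P₁ + ρg h = P_atm + ½ρv₂².
With P₁ − P_atm = 266000 Pa, v₂ = √(2gh + 2ΔP/ρ) = √(2·9.81·8.34 + 2·266000/1020) = 26.2 m/s.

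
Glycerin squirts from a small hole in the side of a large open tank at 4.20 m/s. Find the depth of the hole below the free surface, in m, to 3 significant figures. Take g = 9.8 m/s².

h ≈ 0.900 m

Inverting v = √(2gh) gives h = v² / 2g.
h = 4.20²/(2·9.8) = 17.6/19.60 = 0.900 m.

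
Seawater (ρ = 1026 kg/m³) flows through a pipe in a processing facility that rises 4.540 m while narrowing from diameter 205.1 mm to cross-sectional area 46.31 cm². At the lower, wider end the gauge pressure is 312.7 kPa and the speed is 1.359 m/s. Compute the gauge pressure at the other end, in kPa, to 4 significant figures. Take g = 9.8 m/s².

219.8 kPa

Continuity gives A₁v₁ = A₂v₂, so v₂ = (330.4 cm²)/(46.31 cm²) × 1.359 m/s = 9.695 m/s.
Bernoulli: P₁ + ½ρv₁² + ρg h₁ = P₂ + ½ρv₂² + ρg h₂, so P₂ = P₁ + ½ρ(v₁² − v₂²) − ρg(h₂ − h₁).
P₂ = 312700 + ½·1026·(1.359² − 9.695²) − 1026·9.8·(+4.540) = 312700 + (-47270) − (45650) = 219800 Pa.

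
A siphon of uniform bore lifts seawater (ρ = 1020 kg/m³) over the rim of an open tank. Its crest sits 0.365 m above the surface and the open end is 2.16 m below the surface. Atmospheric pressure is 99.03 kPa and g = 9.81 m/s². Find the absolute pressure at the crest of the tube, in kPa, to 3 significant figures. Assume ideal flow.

Bernoulli surface→outlet gives ½v² = g·h_out, so v = √(2·9.81·2.16) = 6.51 m/s.
Continuity keeps v the same throughout the tube; from surface to crest, P_atm + 0 = P_top + ½ρv² + ρg·h_top.
P_top = 99030 − ½·1020·6.51² − 1020·9.81·0.365 = 73800 Pa.

P_top = 73.8 kPa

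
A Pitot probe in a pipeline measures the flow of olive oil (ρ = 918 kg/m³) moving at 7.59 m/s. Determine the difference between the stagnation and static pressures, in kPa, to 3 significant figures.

ΔP = 26.4 kPa

The dynamic pressure equals the rise in static pressure at the stagnation point: ΔP = ½ρv².
ΔP = ½·918·7.59² = 26400 Pa.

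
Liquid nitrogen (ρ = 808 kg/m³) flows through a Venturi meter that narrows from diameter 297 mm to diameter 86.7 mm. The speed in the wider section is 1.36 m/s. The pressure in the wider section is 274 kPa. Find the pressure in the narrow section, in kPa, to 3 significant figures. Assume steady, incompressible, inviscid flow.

Continuity gives A₁v₁ = A₂v₂, so v₂ = (693 cm²)/(59.0 cm²) × 1.36 m/s = 16.0 m/s.
With no height change, Bernoulli's equation is P₁ + ½ρv₁² = P₂ + ½ρv₂².
P₂ = P₁ − ½ρ(v₂² − v₁²) = 274000 − ½·808·(16.0² − 1.36²) = 274000 − 102000 = 172000 Pa.

172 kPa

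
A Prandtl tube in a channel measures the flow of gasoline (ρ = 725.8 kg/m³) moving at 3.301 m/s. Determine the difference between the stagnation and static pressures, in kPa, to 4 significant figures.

At the stagnation point the flow is brought to rest, so Bernoulli gives P_stag − P_static = ½ρv².
ΔP = ½·725.8·3.301² = 3954 Pa.

ΔP ≈ 3.954 kPa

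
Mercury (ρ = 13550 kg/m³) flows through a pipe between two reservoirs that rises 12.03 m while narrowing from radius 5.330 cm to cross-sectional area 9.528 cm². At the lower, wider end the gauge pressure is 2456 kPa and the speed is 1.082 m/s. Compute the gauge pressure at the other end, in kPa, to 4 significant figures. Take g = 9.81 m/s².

168.9 kPa

Continuity gives A₁v₁ = A₂v₂, so v₂ = (89.25 cm²)/(9.528 cm²) × 1.082 m/s = 10.14 m/s.
Bernoulli: P₁ + ½ρv₁² + ρg h₁ = P₂ + ½ρv₂² + ρg h₂, so P₂ = P₁ + ½ρ(v₁² − v₂²) − ρg(h₂ − h₁).
P₂ = 2456000 + ½·13550·(1.082² − 10.14²) − 13550·9.81·(+12.03) = 2456000 + (-688000) − (1599000) = 168900 Pa.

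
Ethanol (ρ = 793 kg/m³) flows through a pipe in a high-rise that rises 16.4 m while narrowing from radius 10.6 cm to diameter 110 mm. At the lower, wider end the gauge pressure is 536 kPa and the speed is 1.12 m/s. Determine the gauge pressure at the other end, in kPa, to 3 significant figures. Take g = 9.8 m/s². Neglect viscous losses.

The volume flow rate is constant, so v₂ = (A₁/A₂)v₁ = (353/95.0)·1.12 = 4.16 m/s.
Applying Bernoulli between the two ends and solving for P₂: P₂ = P₁ + ½ρ(v₁² − v₂²) − ρgΔh.
P₂ = 536000 + ½·793·(1.12² − 4.16²) − 793·9.8·(+16.4) = 536000 + (-6360) − (127000) = 402000 Pa.

P₂ ≈ 402 kPa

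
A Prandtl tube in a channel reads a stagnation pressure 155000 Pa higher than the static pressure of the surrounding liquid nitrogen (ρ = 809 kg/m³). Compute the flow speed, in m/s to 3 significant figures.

v ≈ 19.6 m/s

The dynamic pressure equals the rise in static pressure at the stagnation point: ΔP = ½ρv².
v = √(2ΔP/ρ) = √(2·155000/809) = 19.6 m/s.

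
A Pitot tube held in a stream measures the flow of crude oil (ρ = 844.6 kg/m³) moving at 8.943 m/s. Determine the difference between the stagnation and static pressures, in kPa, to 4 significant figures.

ΔP = 33.77 kPa

The dynamic pressure equals the rise in static pressure at the stagnation point: ΔP = ½ρv².
ΔP = ½·844.6·8.943² = 33770 Pa.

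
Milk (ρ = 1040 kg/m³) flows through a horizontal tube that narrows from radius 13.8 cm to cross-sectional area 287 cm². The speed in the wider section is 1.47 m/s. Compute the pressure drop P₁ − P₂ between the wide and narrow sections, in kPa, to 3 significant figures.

ΔP = 3.76 kPa

Mass conservation (A₁v₁ = A₂v₂) gives v₂ = 1.47 × 598/287 = 3.06 m/s.
Bernoulli (h₁ = h₂): P₁ − P₂ = ½ρ(v₂² − v₁²).
P₁ − P₂ = ½·1040·(3.06² − 1.47²) = ½·1040·7.23 = 3760 Pa.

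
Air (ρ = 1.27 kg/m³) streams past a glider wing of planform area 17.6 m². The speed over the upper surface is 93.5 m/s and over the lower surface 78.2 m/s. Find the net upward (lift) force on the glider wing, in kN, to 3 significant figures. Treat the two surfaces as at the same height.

29.4 kN

With equal heights on the two surfaces, Bernoulli gives P_lower − P_upper = ½ρ(v_upper² − v_lower²).
ΔP = ½·1.27·(93.5² − 78.2²) = 1670 Pa.
Lift = ΔP · A = 1670 × 17.6 = 29400 N.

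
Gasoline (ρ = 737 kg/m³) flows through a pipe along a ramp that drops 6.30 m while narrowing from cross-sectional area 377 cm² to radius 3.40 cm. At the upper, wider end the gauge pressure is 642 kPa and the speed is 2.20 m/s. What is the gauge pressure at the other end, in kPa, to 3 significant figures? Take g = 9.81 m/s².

P₂ ≈ 497 kPa

Continuity gives A₁v₁ = A₂v₂, so v₂ = (377 cm²)/(36.3 cm²) × 2.20 m/s = 22.8 m/s.
Applying Bernoulli between the two ends and solving for P₂: P₂ = P₁ + ½ρ(v₁² − v₂²) − ρgΔh.
P₂ = 642000 + ½·737·(2.20² − 22.8²) − 737·9.81·(−6.30) = 642000 + (-190000) − (-45500) = 497000 Pa.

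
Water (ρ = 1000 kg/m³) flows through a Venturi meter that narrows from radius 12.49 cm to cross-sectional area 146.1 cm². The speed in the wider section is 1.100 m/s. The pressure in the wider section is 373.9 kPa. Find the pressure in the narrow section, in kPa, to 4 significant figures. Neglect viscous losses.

Mass conservation (A₁v₁ = A₂v₂) gives v₂ = 1.100 × 490.1/146.1 = 3.690 m/s.
The pipe is horizontal, so Bernoulli reduces to P₁ + ½ρv₁² = P₂ + ½ρv₂².
P₂ = P₁ − ½ρ(v₂² − v₁²) = 373900 − ½·1000·(3.690² − 1.100²) = 373900 − 6203 = 367700 Pa.

367.7 kPa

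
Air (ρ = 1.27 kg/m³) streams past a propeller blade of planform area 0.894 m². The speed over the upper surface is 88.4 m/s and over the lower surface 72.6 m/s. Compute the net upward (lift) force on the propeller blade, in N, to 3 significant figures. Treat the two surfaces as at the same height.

The faster flow above has the lower pressure; Bernoulli (same height) gives ΔP = ½ρ(v_up² − v_low²).
ΔP = ½·1.27·(88.4² − 72.6²) = 1620 Pa.
Lift = ΔP · A = 1620 × 0.894 = 1440 N.

1440 N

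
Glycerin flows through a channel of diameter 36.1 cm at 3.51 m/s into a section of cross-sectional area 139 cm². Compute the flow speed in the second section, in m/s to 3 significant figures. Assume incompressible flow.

v₂ ≈ 25.8 m/s

By continuity, v₂ = v₁·A₁/A₂ = 3.51·(1020/139) = 25.8 m/s.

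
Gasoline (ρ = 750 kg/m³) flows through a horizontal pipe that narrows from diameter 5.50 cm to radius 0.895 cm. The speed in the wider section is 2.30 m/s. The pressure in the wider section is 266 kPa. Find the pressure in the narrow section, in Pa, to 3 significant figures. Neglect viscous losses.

91200 Pa

By continuity, v₂ = v₁·A₁/A₂ = 2.30·(23.8/2.52) = 21.7 m/s.
Bernoulli (h₁ = h₂): P₁ − P₂ = ½ρ(v₂² − v₁²).
P₂ = P₁ − ½ρ(v₂² − v₁²) = 266000 − ½·750·(21.7² − 2.30²) = 266000 − 175000 = 91200 Pa.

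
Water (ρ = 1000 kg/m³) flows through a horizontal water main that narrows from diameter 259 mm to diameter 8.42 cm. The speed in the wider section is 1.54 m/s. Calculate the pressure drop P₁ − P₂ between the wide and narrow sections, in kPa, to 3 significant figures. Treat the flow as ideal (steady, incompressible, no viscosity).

By continuity, v₂ = v₁·A₁/A₂ = 1.54·(527/55.7) = 14.6 m/s.
Bernoulli (h₁ = h₂): P₁ − P₂ = ½ρ(v₂² − v₁²).
P₁ − P₂ = ½·1000·(14.6² − 1.54²) = ½·1000·210 = 105000 Pa.

ΔP = 105 kPa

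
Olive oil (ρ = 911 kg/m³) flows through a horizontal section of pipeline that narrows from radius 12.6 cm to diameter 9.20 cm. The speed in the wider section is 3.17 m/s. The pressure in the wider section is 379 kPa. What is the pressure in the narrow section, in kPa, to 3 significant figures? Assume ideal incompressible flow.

Continuity gives A₁v₁ = A₂v₂, so v₂ = (499 cm²)/(66.5 cm²) × 3.17 m/s = 23.8 m/s.
Bernoulli (h₁ = h₂): P₁ − P₂ = ½ρ(v₂² − v₁²).
P₂ = P₁ − ½ρ(v₂² − v₁²) = 379000 − ½·911·(23.8² − 3.17²) = 379000 − 253000 = 126000 Pa.

126 kPa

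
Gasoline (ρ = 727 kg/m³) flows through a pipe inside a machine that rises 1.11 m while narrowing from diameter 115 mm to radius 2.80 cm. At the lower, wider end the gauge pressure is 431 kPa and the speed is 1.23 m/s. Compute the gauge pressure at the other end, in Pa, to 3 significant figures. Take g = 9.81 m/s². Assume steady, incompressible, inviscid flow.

P₂ ≈ 414000 Pa

Continuity gives A₁v₁ = A₂v₂, so v₂ = (104 cm²)/(24.6 cm²) × 1.23 m/s = 5.19 m/s.
Energy conservation along the streamline gives P₂ = P₁ − ½ρ(v₂² − v₁²) − ρg(h₂ − h₁).
P₂ = 431000 + ½·727·(1.23² − 5.19²) − 727·9.81·(+1.11) = 431000 + (-9230) − (7920) = 414000 Pa.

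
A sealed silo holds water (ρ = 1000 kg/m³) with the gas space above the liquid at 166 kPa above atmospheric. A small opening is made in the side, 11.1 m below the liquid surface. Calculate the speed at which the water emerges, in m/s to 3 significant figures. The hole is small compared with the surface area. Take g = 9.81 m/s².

Take point 1 at the surface (v₁ ≈ 0) and point 2 at the hole (at atmospheric pressure). Bernoulli: P₁ + ρg h = P_atm + ½ρv₂².
With P₁ − P_atm = 166000 Pa, v₂ = √(2gh + 2ΔP/ρ) = √(2·9.81·11.1 + 2·166000/1000) = 23.4 m/s.

v = 23.4 m/s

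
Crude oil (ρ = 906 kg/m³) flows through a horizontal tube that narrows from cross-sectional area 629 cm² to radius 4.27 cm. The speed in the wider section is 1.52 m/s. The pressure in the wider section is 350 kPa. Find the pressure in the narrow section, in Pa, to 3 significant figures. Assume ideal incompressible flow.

By continuity, v₂ = v₁·A₁/A₂ = 1.52·(629/57.3) = 16.7 m/s.
With no height change, Bernoulli's equation is P₁ + ½ρv₁² = P₂ + ½ρv₂².
P₂ = P₁ − ½ρ(v₂² − v₁²) = 350000 − ½·906·(16.7² − 1.52²) = 350000 − 125000 = 225000 Pa.

P₂ ≈ 225000 Pa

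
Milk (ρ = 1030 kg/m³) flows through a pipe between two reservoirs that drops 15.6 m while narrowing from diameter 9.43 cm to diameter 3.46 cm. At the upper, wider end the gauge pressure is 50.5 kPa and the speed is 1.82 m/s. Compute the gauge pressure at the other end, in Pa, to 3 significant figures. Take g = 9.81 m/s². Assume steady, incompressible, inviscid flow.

P₂ ≈ 116000 Pa

The volume flow rate is constant, so v₂ = (A₁/A₂)v₁ = (69.8/9.40)·1.82 = 13.5 m/s.
Applying Bernoulli between the two ends and solving for P₂: P₂ = P₁ + ½ρ(v₁² − v₂²) − ρgΔh.
P₂ = 50500 + ½·1030·(1.82² − 13.5²) − 1030·9.81·(−15.6) = 50500 + (-92400) − (-158000) = 116000 Pa.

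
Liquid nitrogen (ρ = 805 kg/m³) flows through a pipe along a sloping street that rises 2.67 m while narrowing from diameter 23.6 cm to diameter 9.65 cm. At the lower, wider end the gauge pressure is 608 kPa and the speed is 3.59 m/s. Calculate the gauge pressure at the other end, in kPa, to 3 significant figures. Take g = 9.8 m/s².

407 kPa

Continuity gives A₁v₁ = A₂v₂, so v₂ = (437 cm²)/(73.1 cm²) × 3.59 m/s = 21.5 m/s.
Applying Bernoulli between the two ends and solving for P₂: P₂ = P₁ + ½ρ(v₁² − v₂²) − ρgΔh.
P₂ = 608000 + ½·805·(3.59² − 21.5²) − 805·9.8·(+2.67) = 608000 + (-180000) − (21100) = 407000 Pa.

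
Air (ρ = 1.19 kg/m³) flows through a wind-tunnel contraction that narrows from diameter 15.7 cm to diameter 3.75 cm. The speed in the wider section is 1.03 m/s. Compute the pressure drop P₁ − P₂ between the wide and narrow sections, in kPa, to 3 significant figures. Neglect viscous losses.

0.193 kPa

The volume flow rate is constant, so v₂ = (A₁/A₂)v₁ = (194/11.0)·1.03 = 18.1 m/s.
Along the horizontal streamline, P + ½ρv² is constant.
P₁ − P₂ = ½·1.19·(18.1² − 1.03²) = ½·1.19·325 = 193 Pa.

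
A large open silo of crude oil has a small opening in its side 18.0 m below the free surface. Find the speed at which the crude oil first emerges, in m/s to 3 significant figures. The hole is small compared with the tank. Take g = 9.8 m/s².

v = 18.8 m/s

The surface is effectively still and both ends are open, so ½v² = gh and v = √(2·9.8·18.0) = 18.8 m/s.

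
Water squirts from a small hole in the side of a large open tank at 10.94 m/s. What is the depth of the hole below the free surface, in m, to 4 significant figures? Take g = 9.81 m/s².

Inverting v = √(2gh) gives h = v² / 2g.
h = 10.94²/(2·9.81) = 119.7/19.62 = 6.100 m.

h ≈ 6.100 m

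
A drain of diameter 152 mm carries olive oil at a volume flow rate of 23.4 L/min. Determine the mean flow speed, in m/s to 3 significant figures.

Q = 23.4 L/min = 0.000390 m³/s.
v = Q/A = 0.000390 / 0.0181 = 0.0215 m/s.

v = 0.0215 m/s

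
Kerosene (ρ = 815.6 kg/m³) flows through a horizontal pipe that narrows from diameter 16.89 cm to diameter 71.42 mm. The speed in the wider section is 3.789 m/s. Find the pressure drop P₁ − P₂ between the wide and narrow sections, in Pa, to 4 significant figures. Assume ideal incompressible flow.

Mass conservation (A₁v₁ = A₂v₂) gives v₂ = 3.789 × 224.1/40.06 = 21.19 m/s.
Along the horizontal streamline, P + ½ρv² is constant.
P₁ − P₂ = ½·815.6·(21.19² − 3.789²) = ½·815.6·434.7 = 177300 Pa.

ΔP ≈ 177300 Pa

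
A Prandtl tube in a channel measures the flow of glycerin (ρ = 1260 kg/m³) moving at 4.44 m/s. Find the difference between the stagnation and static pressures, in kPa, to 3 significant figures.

Bernoulli between the free stream and the stagnation point: ½ρv² = P_stag − P_static.
ΔP = ½·1260·4.44² = 12400 Pa.

ΔP = 12.4 kPa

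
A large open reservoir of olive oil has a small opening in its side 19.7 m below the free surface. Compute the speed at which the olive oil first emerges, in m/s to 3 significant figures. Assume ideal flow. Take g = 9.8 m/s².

19.6 m/s

Torricelli's result v = √(2gh) gives v = √(2·9.8·19.7) = 19.6 m/s.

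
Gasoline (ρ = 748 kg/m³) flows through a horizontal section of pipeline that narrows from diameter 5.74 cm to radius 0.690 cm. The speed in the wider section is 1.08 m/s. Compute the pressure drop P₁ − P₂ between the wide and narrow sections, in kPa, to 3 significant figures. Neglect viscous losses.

ΔP ≈ 130 kPa

The volume flow rate is constant, so v₂ = (A₁/A₂)v₁ = (25.9/1.50)·1.08 = 18.7 m/s.
Along the horizontal streamline, P + ½ρv² is constant.
P₁ − P₂ = ½·748·(18.7² − 1.08²) = ½·748·348 = 130000 Pa.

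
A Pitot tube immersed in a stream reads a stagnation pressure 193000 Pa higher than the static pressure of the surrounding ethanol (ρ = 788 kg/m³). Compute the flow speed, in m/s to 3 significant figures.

v ≈ 22.1 m/s

At the stagnation point the flow is brought to rest, so Bernoulli gives P_stag − P_static = ½ρv².
v = √(2ΔP/ρ) = √(2·193000/788) = 22.1 m/s.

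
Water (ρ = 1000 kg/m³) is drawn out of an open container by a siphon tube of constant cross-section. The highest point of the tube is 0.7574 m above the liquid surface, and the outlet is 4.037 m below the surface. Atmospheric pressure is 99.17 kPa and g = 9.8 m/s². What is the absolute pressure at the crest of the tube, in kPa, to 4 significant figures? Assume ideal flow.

The outlet speed comes from Torricelli: v = √(2g·4.037) = 8.895 m/s.
Continuity keeps v the same throughout the tube; from surface to crest, P_atm + 0 = P_top + ½ρv² + ρg·h_top.
P_top = 99170 − ½·1000·8.895² − 1000·9.8·0.7574 = 52180 Pa.

P_top = 52.18 kPa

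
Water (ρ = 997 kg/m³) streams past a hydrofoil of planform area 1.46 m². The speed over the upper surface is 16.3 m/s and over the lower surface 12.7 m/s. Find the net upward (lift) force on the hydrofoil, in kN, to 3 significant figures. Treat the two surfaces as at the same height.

The faster flow above has the lower pressure; Bernoulli (same height) gives ΔP = ½ρ(v_up² − v_low²).
ΔP = ½·997·(16.3² − 12.7²) = 52000 Pa.
Lift = ΔP · A = 52000 × 1.46 = 76000 N.

76.0 kN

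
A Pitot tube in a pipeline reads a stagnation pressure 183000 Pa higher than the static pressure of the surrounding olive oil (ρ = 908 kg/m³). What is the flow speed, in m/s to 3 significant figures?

Bernoulli between the free stream and the stagnation point: ½ρv² = P_stag − P_static.
v = √(2ΔP/ρ) = √(2·183000/908) = 20.1 m/s.

v ≈ 20.1 m/s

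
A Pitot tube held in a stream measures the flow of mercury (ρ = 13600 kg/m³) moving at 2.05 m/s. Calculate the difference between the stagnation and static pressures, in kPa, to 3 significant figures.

Bernoulli between the free stream and the stagnation point: ½ρv² = P_stag − P_static.
ΔP = ½·13600·2.05² = 28600 Pa.

ΔP ≈ 28.6 kPa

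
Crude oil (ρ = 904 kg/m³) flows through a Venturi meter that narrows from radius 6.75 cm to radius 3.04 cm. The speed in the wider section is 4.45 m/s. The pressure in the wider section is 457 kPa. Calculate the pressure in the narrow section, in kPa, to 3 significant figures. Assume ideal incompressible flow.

By continuity, v₂ = v₁·A₁/A₂ = 4.45·(143/29.0) = 21.9 m/s.
Along the horizontal streamline, P + ½ρv² is constant.
P₂ = P₁ − ½ρ(v₂² − v₁²) = 457000 − ½·904·(21.9² − 4.45²) = 457000 − 209000 = 248000 Pa.

P₂ ≈ 248 kPa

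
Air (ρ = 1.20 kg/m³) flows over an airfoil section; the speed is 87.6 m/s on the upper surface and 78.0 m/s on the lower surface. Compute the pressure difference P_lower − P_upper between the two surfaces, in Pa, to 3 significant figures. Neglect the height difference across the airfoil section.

Bernoulli (same height): P_lower − P_upper = ½ρ(v_upper² − v_lower²).
ΔP = ½·1.20·(87.6² − 78.0²) = 954 Pa.

954 Pa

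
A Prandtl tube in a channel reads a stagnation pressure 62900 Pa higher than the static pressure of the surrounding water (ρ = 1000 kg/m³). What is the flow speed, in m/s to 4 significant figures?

v = 11.22 m/s

At the stagnation point the flow is brought to rest, so Bernoulli gives P_stag − P_static = ½ρv².
v = √(2ΔP/ρ) = √(2·62900/1000) = 11.22 m/s.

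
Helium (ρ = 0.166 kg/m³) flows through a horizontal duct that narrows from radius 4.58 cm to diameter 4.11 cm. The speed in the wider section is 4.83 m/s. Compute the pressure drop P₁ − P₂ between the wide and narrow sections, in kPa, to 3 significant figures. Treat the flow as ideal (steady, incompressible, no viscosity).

The volume flow rate is constant, so v₂ = (A₁/A₂)v₁ = (65.9/13.3)·4.83 = 24.0 m/s.
With no height change, Bernoulli's equation is P₁ + ½ρv₁² = P₂ + ½ρv₂².
P₁ − P₂ = ½·0.166·(24.0² − 4.83²) = ½·0.166·552 = 45.8 Pa.

ΔP ≈ 0.0458 kPa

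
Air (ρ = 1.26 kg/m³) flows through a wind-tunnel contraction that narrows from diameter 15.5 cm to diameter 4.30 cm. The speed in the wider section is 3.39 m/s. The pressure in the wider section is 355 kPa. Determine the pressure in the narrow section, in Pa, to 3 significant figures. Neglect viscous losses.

The volume flow rate is constant, so v₂ = (A₁/A₂)v₁ = (189/14.5)·3.39 = 44.0 m/s.
With no height change, Bernoulli's equation is P₁ + ½ρv₁² = P₂ + ½ρv₂².
P₂ = P₁ − ½ρ(v₂² − v₁²) = 355000 − ½·1.26·(44.0² − 3.39²) = 355000 − 1220 = 354000 Pa.

P₂ ≈ 354000 Pa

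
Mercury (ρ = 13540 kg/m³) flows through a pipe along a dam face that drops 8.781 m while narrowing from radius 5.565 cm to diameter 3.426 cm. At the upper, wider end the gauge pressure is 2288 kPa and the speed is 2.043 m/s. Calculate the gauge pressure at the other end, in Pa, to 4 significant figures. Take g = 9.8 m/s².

Continuity gives A₁v₁ = A₂v₂, so v₂ = (97.29 cm²)/(9.219 cm²) × 2.043 m/s = 21.56 m/s.
Bernoulli: P₁ + ½ρv₁² + ρg h₁ = P₂ + ½ρv₂² + ρg h₂, so P₂ = P₁ + ½ρ(v₁² − v₂²) − ρg(h₂ − h₁).
P₂ = 2288000 + ½·13540·(2.043² − 21.56²) − 13540·9.8·(−8.781) = 2288000 + (-3119000) − (-1165000) = 334000 Pa.

P₂ ≈ 334000 Pa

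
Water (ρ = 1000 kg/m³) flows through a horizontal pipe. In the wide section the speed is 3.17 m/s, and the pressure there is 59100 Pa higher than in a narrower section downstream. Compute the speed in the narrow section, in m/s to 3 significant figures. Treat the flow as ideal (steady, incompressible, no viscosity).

v₂ ≈ 11.3 m/s

Along the level pipe P + ½ρv² is conserved, hence v₂² = v₁² + 2(P₁ − P₂)/ρ.
v₂ = √(3.17² + 2·59100/1000) = √(10.0 + 118) = 11.3 m/s.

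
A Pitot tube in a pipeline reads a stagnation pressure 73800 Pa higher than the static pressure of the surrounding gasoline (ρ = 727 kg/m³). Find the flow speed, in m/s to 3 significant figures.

At the stagnation point the flow is brought to rest, so Bernoulli gives P_stag − P_static = ½ρv².
v = √(2ΔP/ρ) = √(2·73800/727) = 14.2 m/s.

14.2 m/s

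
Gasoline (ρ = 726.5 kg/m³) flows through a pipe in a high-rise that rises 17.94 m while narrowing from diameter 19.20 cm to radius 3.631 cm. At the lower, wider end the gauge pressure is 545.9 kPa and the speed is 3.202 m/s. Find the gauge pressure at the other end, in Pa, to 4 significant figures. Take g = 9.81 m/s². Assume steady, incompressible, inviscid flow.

P₂ ≈ 239800 Pa

The volume flow rate is constant, so v₂ = (A₁/A₂)v₁ = (289.5/41.42)·3.202 = 22.38 m/s.
Energy conservation along the streamline gives P₂ = P₁ − ½ρ(v₂² − v₁²) − ρg(h₂ − h₁).
P₂ = 545900 + ½·726.5·(3.202² − 22.38²) − 726.5·9.81·(+17.94) = 545900 + (-178300) − (127900) = 239800 Pa.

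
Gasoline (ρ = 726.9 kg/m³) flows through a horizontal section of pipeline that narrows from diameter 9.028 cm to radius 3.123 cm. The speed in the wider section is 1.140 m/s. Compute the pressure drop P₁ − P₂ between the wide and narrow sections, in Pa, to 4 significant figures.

By continuity, v₂ = v₁·A₁/A₂ = 1.140·(64.01/30.64) = 2.382 m/s.
The pipe is horizontal, so Bernoulli reduces to P₁ + ½ρv₁² = P₂ + ½ρv₂².
P₁ − P₂ = ½·726.9·(2.382² − 1.140²) = ½·726.9·4.373 = 1589 Pa.

ΔP = 1589 Pa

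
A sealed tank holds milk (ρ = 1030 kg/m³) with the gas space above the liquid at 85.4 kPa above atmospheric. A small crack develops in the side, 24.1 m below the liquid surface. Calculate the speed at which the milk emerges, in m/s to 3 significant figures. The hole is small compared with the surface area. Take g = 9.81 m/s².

Take point 1 at the surface (v₁ ≈ 0) and point 2 at the hole (at atmospheric pressure). Bernoulli: P₁ + ρg h = P_atm + ½ρv₂².
With P₁ − P_atm = 85400 Pa, v₂ = √(2gh + 2ΔP/ρ) = √(2·9.81·24.1 + 2·85400/1030) = 25.3 m/s.

25.3 m/s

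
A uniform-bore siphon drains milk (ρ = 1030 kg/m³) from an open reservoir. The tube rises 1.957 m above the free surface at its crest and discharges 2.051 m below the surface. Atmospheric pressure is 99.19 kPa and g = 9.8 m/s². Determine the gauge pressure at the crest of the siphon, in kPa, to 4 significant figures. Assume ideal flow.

P_gauge ≈ -40.46 kPa

The outlet speed comes from Torricelli: v = √(2g·2.051) = 6.340 m/s.
Continuity keeps v the same throughout the tube; from surface to crest, P_atm + 0 = P_top + ½ρv² + ρg·h_top.
P_top = 99190 − ½·1030·6.340² − 1030·9.8·1.957 = 58730 Pa. So P_gauge = P_top − P_atm = -40460 Pa.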